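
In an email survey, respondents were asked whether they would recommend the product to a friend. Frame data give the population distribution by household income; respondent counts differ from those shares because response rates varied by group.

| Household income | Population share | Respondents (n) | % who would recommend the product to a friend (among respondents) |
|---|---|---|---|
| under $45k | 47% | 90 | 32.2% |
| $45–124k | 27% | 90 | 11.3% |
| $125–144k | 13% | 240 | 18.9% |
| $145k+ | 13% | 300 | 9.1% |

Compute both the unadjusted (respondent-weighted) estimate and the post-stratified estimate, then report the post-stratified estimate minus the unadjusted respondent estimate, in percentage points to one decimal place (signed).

Naive respondent-only estimate (weights = respondent counts):
  (90/720)×32.2 + (90/720)×11.3 + (240/720)×18.9 + (300/720)×9.1 = 15.5292%
Post-stratified estimate weights by population shares:
  0.47×32.2 + 0.27×11.3 + 0.13×18.9 + 0.13×9.1 = 21.825%
Difference = 21.825 − 15.5292 = 6.2958 pp.

+6.3 percentage points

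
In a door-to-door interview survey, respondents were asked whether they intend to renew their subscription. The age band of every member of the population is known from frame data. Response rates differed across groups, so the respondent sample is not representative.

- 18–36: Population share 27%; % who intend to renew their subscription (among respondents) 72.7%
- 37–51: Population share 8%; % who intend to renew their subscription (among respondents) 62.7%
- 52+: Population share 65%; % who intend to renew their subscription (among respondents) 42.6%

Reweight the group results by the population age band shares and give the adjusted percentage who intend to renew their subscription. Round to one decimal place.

Each cell contributes population-share × respondent value:
  18–36: 0.27 × 72.7 = 19.629
  37–51: 0.08 × 62.7 = 5.016
  52+: 0.65 × 42.6 = 27.69
Post-stratified estimate = 52.335 → 52.3%.

52.3%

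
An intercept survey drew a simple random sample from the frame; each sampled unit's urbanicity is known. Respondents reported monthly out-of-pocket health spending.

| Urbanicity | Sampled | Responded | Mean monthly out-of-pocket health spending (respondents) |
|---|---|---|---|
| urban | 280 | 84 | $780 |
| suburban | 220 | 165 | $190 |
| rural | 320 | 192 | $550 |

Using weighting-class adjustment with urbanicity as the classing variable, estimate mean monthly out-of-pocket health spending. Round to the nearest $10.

$530

Class response rates: urban 84/280 = 30%, suburban 165/220 = 75%, rural 192/320 = 60%.
Inverse-response-rate weighting restores each class to its sampled count, so class totals weight by n_sampled:
  urban: 280 × 780 = 218,400
  suburban: 220 × 190 = 41,800
  rural: 320 × 550 = 176,000
Adjusted estimate = 436,200 / 820 = 531.951 → $530.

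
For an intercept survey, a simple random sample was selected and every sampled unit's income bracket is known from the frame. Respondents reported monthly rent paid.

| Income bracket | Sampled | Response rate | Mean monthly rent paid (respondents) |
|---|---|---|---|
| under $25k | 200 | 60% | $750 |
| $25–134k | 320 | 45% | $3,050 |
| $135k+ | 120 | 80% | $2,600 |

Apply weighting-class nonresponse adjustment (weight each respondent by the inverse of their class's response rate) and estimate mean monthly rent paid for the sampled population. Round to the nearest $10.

With weight = n_sampled/n_responded per class, the weighted class total is n_sampled:
  under $25k: 200 × 750 = 150,000
  $25–134k: 320 × 3050 = 976,000
  $135k+: 120 × 2600 = 312,000
Adjusted estimate = 1,438,000 / 640 = 2246.88 → $2,250.

$2,250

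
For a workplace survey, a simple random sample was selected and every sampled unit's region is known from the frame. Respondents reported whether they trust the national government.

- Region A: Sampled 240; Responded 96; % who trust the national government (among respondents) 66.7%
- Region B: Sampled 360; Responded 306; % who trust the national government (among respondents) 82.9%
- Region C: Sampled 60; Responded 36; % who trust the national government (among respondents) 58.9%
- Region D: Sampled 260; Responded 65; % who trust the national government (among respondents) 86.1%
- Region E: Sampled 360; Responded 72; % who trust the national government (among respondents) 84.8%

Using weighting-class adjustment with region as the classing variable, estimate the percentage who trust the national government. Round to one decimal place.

Response rates by class: Region A 96/240 = 40%, Region B 306/360 = 85%, Region C 36/60 = 60%, Region D 65/260 = 25%, Region E 72/360 = 20%.
Weighting each respondent by the inverse class response rate inflates each class back to its sampled size, so the class weight is n_sampled:
  Region A: 240 × 66.7 = 16,008
  Region B: 360 × 82.9 = 29844
  Region C: 60 × 58.9 = 3534
  Region D: 260 × 86.1 = 22,386
  Region E: 360 × 84.8 = 30,528
Adjusted estimate = 102,300 / 1,280 = 79.9219 → 79.9%.

79.9%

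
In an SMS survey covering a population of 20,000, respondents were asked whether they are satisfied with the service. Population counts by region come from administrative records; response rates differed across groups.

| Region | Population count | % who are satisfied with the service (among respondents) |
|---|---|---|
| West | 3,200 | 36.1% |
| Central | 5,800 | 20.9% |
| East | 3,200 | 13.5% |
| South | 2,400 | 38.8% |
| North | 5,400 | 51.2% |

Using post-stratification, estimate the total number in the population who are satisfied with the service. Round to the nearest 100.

Each cell contributes its population count × the respondent rate:
  West: 3,200 × 36.1% = 1155.2
  Central: 5,800 × 20.9% = 1212.2
  East: 3,200 × 13.5% = 432
  South: 2,400 × 38.8% = 931.2
  North: 5,400 × 51.2% = 2764.8
Estimated total = 6495.4 → 6,500.

6,500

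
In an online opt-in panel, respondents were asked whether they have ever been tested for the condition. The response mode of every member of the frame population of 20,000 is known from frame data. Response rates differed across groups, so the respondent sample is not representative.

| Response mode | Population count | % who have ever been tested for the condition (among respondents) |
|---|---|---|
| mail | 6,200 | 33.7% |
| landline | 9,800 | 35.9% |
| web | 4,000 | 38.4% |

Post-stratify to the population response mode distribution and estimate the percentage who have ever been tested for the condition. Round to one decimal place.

Weight each group's respondent value by its population share:
  mail: (6,200/20,000) × 33.7 = 10.447
  landline: (9,800/20,000) × 35.9 = 17.591
  web: (4,000/20,000) × 38.4 = 7.68
Post-stratified estimate = 35.718 → 35.7%.

35.7%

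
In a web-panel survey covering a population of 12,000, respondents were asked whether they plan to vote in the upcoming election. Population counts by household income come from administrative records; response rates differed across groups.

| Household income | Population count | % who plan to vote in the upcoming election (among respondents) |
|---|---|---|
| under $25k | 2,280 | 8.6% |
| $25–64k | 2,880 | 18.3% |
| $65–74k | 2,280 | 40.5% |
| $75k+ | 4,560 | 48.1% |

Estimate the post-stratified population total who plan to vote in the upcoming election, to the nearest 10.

Apply each group's respondent rate to its population count:
  under $25k: 2,280 × 8.6% = 196.08
  $25–64k: 2,880 × 18.3% = 527.04
  $65–74k: 2,280 × 40.5% = 923.4
  $75k+: 4,560 × 48.1% = 2193.36
Estimated total = 3839.88 → 3,840.

3,840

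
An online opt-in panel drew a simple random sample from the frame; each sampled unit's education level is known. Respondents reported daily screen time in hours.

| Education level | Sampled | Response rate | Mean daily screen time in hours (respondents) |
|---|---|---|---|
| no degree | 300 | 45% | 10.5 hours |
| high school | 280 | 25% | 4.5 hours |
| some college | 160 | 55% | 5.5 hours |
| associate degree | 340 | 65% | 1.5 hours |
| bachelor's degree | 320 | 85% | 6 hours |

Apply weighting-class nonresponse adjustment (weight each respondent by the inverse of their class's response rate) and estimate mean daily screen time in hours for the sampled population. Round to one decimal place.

5.5

With weight = n_sampled/n_responded per class, the weighted class total is n_sampled:
  no degree: 300 × 10.5 = 3150
  high school: 280 × 4.5 = 1260
  some college: 160 × 5.5 = 880
  associate degree: 340 × 1.5 = 510
  bachelor's degree: 320 × 6 = 1920
Adjusted estimate = 7720 / 1,400 = 5.51429 → 5.5.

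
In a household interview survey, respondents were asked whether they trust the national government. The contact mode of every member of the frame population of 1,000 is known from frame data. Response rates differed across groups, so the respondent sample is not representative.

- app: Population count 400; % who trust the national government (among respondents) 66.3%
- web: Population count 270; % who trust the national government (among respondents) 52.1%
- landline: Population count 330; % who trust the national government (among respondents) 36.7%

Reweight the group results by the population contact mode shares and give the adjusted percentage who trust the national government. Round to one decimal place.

Post-stratification weights by population share, not respondent share:
  app: (400/1,000) × 66.3 = 26.52
  web: (270/1,000) × 52.1 = 14.067
  landline: (330/1,000) × 36.7 = 12.111
Post-stratified estimate = 52.698 → 52.7%.

52.7%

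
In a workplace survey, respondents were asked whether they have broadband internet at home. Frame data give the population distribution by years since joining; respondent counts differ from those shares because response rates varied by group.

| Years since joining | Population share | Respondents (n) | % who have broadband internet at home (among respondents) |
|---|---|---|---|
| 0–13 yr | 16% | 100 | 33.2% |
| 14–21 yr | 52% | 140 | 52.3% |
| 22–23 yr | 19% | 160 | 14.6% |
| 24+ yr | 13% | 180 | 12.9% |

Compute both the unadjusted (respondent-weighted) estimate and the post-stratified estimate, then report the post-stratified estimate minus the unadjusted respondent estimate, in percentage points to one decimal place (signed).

Without adjustment, the pooled respondent share is:
  (100/580)×33.2 + (140/580)×52.3 + (160/580)×14.6 + (180/580)×12.9 = 26.3793%
Post-stratifying to population shares instead:
  0.16×33.2 + 0.52×52.3 + 0.19×14.6 + 0.13×12.9 = 36.959%
Difference = 36.959 − 26.3793 = 10.5797 pp.

+10.6 percentage points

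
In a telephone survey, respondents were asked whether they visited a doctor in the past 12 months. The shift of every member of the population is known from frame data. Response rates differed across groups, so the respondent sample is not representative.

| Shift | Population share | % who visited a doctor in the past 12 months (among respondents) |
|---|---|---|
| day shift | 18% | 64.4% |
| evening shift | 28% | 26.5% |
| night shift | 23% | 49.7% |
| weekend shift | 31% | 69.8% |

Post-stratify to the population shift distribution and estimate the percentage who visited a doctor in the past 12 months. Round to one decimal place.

52.1%

Reweight to the known shift distribution:
  day shift: 0.18 × 64.4 = 11.592
  evening shift: 0.28 × 26.5 = 7.42
  night shift: 0.23 × 49.7 = 11.431
  weekend shift: 0.31 × 69.8 = 21.638
Post-stratified estimate = 52.081 → 52.1%.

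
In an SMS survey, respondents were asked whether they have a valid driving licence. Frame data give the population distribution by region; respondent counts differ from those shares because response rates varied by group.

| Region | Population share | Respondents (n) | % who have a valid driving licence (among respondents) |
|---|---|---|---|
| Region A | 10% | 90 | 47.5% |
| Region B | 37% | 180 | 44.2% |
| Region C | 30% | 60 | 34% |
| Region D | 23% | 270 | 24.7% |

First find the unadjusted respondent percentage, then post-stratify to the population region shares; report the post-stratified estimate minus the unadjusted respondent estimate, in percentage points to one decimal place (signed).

+2.1 percentage points

Unadjusted (pooled respondent) estimate weights by respondent counts:
  (90/600)×47.5 + (180/600)×44.2 + (60/600)×34 + (270/600)×24.7 = 34.9%
Post-stratified estimate weights by population shares:
  0.1×47.5 + 0.37×44.2 + 0.3×34 + 0.23×24.7 = 36.985%
Difference = 36.985 − 34.9 = 2.085 pp.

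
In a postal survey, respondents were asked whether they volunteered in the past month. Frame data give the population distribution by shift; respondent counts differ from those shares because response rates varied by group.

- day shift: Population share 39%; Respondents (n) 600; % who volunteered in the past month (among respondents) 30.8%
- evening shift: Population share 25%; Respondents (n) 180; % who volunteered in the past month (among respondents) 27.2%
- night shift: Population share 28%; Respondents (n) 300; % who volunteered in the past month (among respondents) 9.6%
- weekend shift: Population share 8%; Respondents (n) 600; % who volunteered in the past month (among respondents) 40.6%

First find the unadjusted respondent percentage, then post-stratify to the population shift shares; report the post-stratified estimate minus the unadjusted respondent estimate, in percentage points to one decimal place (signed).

-5.4 percentage points

Naive respondent-only estimate (weights = respondent counts):
  (600/1680)×30.8 + (180/1680)×27.2 + (300/1680)×9.6 + (600/1680)×40.6 = 30.1286%
Post-stratifying to population shares instead:
  0.39×30.8 + 0.25×27.2 + 0.28×9.6 + 0.08×40.6 = 24.748%
Difference = 24.748 − 30.1286 = -5.3806 pp.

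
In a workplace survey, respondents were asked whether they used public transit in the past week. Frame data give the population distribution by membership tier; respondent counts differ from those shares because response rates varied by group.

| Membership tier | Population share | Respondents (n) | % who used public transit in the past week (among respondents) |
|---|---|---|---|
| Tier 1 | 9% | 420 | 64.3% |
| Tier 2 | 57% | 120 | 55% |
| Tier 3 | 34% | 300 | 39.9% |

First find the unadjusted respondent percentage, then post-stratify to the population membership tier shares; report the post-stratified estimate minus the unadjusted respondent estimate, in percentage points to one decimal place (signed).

Naive respondent-only estimate (weights = respondent counts):
  (420/840)×64.3 + (120/840)×55 + (300/840)×39.9 = 54.2571%
Post-stratified estimate weights by population shares:
  0.09×64.3 + 0.57×55 + 0.34×39.9 = 50.703%
Difference = 50.703 − 54.2571 = -3.5541 pp.

-3.6 percentage points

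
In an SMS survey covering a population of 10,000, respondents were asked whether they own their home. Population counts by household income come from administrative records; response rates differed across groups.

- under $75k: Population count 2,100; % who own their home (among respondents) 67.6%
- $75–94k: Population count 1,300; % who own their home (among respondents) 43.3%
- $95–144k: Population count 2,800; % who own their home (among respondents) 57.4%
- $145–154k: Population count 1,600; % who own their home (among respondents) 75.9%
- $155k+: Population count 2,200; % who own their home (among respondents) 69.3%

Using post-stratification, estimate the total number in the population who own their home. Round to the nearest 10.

Apply each group's respondent rate to its population count:
  under $75k: 2,100 × 67.6% = 1419.6
  $75–94k: 1,300 × 43.3% = 562.9
  $95–144k: 2,800 × 57.4% = 1607.2
  $145–154k: 1,600 × 75.9% = 1214.4
  $155k+: 2,200 × 69.3% = 1524.6
Estimated total = 6328.7 → 6,330.

6,330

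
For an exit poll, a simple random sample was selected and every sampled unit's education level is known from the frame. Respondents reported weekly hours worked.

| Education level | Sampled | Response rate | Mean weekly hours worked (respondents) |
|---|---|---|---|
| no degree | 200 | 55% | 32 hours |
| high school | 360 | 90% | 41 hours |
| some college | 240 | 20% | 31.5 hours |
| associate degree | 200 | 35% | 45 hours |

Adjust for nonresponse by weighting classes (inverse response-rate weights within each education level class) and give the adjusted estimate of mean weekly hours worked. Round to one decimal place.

Weighting each respondent by the inverse class response rate inflates each class back to its sampled size, so the class weight is n_sampled:
  no degree: 200 × 32 = 6400
  high school: 360 × 41 = 14,760
  some college: 240 × 31.5 = 7560
  associate degree: 200 × 45 = 9000
Adjusted estimate = 37,720 / 1,000 = 37.72 → 37.7.

37.7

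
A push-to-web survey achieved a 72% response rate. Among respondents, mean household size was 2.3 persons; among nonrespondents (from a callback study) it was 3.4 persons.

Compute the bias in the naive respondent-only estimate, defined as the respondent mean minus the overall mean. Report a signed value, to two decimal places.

Nonresponse fraction = 1 − 0.72 = 0.28.
Bias = (nonresponse fraction) × (respondent mean − nonrespondent mean)
     = 0.28 × (2.3 − 3.4) = 0.28 × -1.1 = -0.308.

-0.31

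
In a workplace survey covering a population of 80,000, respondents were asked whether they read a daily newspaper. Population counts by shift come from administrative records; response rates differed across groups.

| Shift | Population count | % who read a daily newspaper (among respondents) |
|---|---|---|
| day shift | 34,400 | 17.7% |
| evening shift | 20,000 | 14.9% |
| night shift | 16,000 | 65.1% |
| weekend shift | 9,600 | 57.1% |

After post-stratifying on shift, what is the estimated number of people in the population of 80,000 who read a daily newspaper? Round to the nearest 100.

Apply each group's respondent rate to its population count:
  day shift: 34,400 × 17.7% = 6088.8
  evening shift: 20,000 × 14.9% = 2980
  night shift: 16,000 × 65.1% = 10,416
  weekend shift: 9,600 × 57.1% = 5481.6
Estimated total = 24966.4 → 25,000.

25,000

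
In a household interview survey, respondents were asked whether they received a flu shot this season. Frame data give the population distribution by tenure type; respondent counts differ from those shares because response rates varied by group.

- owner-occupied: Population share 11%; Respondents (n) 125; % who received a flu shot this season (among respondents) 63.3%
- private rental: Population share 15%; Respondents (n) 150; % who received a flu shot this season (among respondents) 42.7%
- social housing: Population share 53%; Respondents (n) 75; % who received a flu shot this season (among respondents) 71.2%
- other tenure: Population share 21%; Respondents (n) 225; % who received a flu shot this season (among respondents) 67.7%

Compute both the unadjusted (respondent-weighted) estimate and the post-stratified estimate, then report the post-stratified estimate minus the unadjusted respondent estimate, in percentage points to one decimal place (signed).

Without adjustment, the pooled respondent share is:
  (125/575)×63.3 + (150/575)×42.7 + (75/575)×71.2 + (225/575)×67.7 = 60.6783%
Post-stratified estimate weights by population shares:
  0.11×63.3 + 0.15×42.7 + 0.53×71.2 + 0.21×67.7 = 65.321%
Difference = 65.321 − 60.6783 = 4.6427 pp.

+4.6 percentage points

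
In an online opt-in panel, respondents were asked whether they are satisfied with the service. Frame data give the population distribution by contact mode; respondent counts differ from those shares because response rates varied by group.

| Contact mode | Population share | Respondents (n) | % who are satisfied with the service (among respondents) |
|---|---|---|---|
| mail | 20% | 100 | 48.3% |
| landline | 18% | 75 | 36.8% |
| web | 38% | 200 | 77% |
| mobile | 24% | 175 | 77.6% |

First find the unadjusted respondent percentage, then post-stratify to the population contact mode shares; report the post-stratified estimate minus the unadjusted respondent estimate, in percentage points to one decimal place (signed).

-2.3 percentage points

Unadjusted (pooled respondent) estimate weights by respondent counts:
  (100/550)×48.3 + (75/550)×36.8 + (200/550)×77 + (175/550)×77.6 = 66.4909%
Reweighting by population contact mode shares:
  0.2×48.3 + 0.18×36.8 + 0.38×77 + 0.24×77.6 = 64.168%
Difference = 64.168 − 66.4909 = -2.3229 pp.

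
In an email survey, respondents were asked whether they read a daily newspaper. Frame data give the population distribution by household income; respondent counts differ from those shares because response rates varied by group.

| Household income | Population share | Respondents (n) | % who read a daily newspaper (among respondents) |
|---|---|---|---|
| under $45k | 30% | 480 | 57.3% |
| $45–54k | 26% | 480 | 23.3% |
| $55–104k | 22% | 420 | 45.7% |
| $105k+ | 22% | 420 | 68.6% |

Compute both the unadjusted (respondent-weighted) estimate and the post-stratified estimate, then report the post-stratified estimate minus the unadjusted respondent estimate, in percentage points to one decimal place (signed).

Without adjustment, the pooled respondent share is:
  (480/1800)×57.3 + (480/1800)×23.3 + (420/1800)×45.7 + (420/1800)×68.6 = 48.1633%
Post-stratifying to population shares instead:
  0.3×57.3 + 0.26×23.3 + 0.22×45.7 + 0.22×68.6 = 48.394%
Difference = 48.394 − 48.1633 = 0.2307 pp.

+0.2 percentage points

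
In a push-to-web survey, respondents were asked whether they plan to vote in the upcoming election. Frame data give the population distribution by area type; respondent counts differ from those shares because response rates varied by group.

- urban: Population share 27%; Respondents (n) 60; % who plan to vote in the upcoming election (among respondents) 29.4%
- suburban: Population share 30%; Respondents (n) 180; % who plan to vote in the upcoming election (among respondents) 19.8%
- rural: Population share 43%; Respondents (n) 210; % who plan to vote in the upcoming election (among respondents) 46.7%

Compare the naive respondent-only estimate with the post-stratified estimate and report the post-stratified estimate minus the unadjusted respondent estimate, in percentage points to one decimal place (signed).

+0.3 percentage points

Without adjustment, the pooled respondent share is:
  (60/450)×29.4 + (180/450)×19.8 + (210/450)×46.7 = 33.6333%
Reweighting by population area type shares:
  0.27×29.4 + 0.3×19.8 + 0.43×46.7 = 33.959%
Difference = 33.959 − 33.6333 = 0.3257 pp.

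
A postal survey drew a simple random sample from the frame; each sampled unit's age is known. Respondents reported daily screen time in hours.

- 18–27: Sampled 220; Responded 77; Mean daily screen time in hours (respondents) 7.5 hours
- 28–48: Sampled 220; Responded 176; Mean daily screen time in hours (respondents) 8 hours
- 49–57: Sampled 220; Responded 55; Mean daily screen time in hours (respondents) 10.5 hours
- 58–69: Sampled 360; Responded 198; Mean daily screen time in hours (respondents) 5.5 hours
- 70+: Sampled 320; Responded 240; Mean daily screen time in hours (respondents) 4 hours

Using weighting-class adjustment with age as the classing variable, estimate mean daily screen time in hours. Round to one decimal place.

Class response rates: 18–27 77/220 = 35%, 28–48 176/220 = 80%, 49–57 55/220 = 25%, 58–69 198/360 = 55%, 70+ 240/320 = 75%.
Each respondent's weight = sampled/responded in their class; summing within a class gives n_sampled, so:
  18–27: 220 × 7.5 = 1650
  28–48: 220 × 8 = 1760
  49–57: 220 × 10.5 = 2310
  58–69: 360 × 5.5 = 1980
  70+: 320 × 4 = 1280
Adjusted estimate = 8980 / 1,340 = 6.70149 → 6.7.

6.7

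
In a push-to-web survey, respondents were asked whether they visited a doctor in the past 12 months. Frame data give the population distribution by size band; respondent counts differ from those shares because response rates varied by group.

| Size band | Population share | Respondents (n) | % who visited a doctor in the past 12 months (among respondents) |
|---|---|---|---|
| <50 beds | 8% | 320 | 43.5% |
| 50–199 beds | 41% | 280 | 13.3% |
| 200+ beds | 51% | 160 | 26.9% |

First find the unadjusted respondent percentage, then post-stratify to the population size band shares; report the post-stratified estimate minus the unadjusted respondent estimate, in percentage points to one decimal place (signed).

Naive respondent-only estimate (weights = respondent counts):
  (320/760)×43.5 + (280/760)×13.3 + (160/760)×26.9 = 28.8789%
Post-stratifying to population shares instead:
  0.08×43.5 + 0.41×13.3 + 0.51×26.9 = 22.652%
Difference = 22.652 − 28.8789 = -6.2269 pp.

-6.2 percentage points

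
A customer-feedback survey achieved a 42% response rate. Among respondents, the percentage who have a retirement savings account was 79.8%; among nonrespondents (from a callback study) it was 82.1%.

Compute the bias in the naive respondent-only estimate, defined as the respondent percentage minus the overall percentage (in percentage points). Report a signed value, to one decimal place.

-1.3 percentage points

Nonresponse fraction = 1 − 0.42 = 0.58.
Bias = (nonresponse fraction) × (respondent percentage − nonrespondent percentage)
     = 0.58 × (79.8 − 82.1) = 0.58 × -2.3 = -1.334.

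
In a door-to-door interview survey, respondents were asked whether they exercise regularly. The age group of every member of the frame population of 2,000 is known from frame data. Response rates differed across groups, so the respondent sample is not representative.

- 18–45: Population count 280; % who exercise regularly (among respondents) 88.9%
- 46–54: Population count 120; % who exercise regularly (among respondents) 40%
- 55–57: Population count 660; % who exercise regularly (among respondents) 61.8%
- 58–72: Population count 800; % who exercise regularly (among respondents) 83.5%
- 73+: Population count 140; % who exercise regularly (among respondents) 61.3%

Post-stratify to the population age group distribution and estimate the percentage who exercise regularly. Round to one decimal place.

Post-stratification weights by population share, not respondent share:
  18–45: (280/2,000) × 88.9 = 12.446
  46–54: (120/2,000) × 40 = 2.4
  55–57: (660/2,000) × 61.8 = 20.394
  58–72: (800/2,000) × 83.5 = 33.4
  73+: (140/2,000) × 61.3 = 4.291
Post-stratified estimate = 72.931 → 72.9%.

72.9%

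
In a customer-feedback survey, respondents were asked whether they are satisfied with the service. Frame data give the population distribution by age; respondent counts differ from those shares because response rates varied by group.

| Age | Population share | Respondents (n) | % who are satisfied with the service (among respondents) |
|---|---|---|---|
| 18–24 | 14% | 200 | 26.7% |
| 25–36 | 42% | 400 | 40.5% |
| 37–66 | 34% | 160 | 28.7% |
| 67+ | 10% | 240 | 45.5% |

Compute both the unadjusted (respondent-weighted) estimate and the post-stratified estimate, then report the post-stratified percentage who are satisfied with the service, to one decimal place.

35.1%

Without adjustment, the pooled respondent share is:
  (200/1000)×26.7 + (400/1000)×40.5 + (160/1000)×28.7 + (240/1000)×45.5 = 37.052%
Reweighting by population age shares:
  0.14×26.7 + 0.42×40.5 + 0.34×28.7 + 0.1×45.5 = 35.056%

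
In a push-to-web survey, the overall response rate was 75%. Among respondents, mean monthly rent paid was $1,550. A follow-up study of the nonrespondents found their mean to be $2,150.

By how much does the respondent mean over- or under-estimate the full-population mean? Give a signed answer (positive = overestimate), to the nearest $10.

Nonresponse fraction = 1 − 0.75 = 0.25.
Bias = (nonresponse fraction) × (respondent mean − nonrespondent mean)
     = 0.25 × (1550 − 2150) = 0.25 × -600 = -150.

-$150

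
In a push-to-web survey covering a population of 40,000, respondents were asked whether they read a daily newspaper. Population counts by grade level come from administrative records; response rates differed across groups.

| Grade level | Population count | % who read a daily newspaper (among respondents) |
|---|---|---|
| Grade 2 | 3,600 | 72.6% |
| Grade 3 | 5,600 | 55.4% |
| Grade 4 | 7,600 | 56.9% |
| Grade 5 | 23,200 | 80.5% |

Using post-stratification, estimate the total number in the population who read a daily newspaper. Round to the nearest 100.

28,700

Apply each group's respondent rate to its population count:
  Grade 2: 3,600 × 72.6% = 2613.6
  Grade 3: 5,600 × 55.4% = 3102.4
  Grade 4: 7,600 × 56.9% = 4324.4
  Grade 5: 23,200 × 80.5% = 18,676
Estimated total = 28716.4 → 28,700.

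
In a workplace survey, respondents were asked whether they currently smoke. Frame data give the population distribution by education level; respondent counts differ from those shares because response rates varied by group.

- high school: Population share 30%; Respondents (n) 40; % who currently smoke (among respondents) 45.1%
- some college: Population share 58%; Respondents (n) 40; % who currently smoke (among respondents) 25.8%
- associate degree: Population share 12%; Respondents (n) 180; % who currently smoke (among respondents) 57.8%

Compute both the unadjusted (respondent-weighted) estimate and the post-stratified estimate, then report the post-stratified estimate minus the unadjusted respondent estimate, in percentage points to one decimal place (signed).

-15.5 percentage points

Naive respondent-only estimate (weights = respondent counts):
  (40/260)×45.1 + (40/260)×25.8 + (180/260)×57.8 = 50.9231%
Post-stratified estimate weights by population shares:
  0.3×45.1 + 0.58×25.8 + 0.12×57.8 = 35.43%
Difference = 35.43 − 50.9231 = -15.4931 pp.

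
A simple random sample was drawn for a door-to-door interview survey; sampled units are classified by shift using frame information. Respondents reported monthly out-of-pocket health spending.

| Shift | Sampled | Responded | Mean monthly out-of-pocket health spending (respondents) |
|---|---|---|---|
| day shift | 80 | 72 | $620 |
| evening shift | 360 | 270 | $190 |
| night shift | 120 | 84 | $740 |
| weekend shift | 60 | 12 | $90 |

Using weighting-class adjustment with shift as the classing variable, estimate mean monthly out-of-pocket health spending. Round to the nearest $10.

Class response rates: day shift 72/80 = 90%, evening shift 270/360 = 75%, night shift 84/120 = 70%, weekend shift 12/60 = 20%.
Weighting each respondent by the inverse class response rate inflates each class back to its sampled size, so the class weight is n_sampled:
  day shift: 80 × 620 = 49,600
  evening shift: 360 × 190 = 68,400
  night shift: 120 × 740 = 88,800
  weekend shift: 60 × 90 = 5400
Adjusted estimate = 212,200 / 620 = 342.258 → $340.

$340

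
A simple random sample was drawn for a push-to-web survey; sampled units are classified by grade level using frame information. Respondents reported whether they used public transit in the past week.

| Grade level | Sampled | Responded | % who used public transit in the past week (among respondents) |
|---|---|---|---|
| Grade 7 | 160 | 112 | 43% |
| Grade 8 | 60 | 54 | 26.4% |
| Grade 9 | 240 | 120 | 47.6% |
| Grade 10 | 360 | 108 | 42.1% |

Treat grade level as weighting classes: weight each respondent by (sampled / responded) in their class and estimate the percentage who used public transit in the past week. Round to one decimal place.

42.7%

Response rates by class: Grade 7 112/160 = 70%, Grade 8 54/60 = 90%, Grade 9 120/240 = 50%, Grade 10 108/360 = 30%.
Weighting each respondent by the inverse class response rate inflates each class back to its sampled size, so the class weight is n_sampled:
  Grade 7: 160 × 43 = 6880
  Grade 8: 60 × 26.4 = 1584
  Grade 9: 240 × 47.6 = 11,424
  Grade 10: 360 × 42.1 = 15,156
Adjusted estimate = 35,044 / 820 = 42.7366 → 42.7%.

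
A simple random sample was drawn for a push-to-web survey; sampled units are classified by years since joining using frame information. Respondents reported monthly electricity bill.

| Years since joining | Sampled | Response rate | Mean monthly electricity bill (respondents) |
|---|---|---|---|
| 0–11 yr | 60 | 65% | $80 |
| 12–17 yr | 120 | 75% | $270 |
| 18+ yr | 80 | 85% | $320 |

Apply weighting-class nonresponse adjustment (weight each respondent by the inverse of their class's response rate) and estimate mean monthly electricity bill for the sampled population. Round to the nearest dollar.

$242

Weighting each respondent by the inverse class response rate inflates each class back to its sampled size, so the class weight is n_sampled:
  0–11 yr: 60 × 80 = 4800
  12–17 yr: 120 × 270 = 32,400
  18+ yr: 80 × 320 = 25,600
Adjusted estimate = 62,800 / 260 = 241.538 → $242.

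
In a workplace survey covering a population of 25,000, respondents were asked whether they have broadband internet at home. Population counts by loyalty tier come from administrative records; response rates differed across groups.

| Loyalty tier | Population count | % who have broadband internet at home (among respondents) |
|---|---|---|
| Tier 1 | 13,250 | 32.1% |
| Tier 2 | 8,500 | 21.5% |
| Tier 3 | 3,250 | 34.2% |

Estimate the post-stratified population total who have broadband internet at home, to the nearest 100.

Estimated count per cell = population count × respondent percentage:
  Tier 1: 13,250 × 32.1% = 4253.25
  Tier 2: 8,500 × 21.5% = 1827.5
  Tier 3: 3,250 × 34.2% = 1111.5
Estimated total = 7192.25 → 7,200.

7,200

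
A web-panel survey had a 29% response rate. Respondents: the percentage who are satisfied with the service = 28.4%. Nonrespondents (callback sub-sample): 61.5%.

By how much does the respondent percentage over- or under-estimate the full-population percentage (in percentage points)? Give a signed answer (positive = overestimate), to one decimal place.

Nonresponse fraction = 1 − 0.29 = 0.71.
Bias = (nonresponse fraction) × (respondent percentage − nonrespondent percentage)
     = 0.71 × (28.4 − 61.5) = 0.71 × -33.1 = -23.501.

-23.5 percentage points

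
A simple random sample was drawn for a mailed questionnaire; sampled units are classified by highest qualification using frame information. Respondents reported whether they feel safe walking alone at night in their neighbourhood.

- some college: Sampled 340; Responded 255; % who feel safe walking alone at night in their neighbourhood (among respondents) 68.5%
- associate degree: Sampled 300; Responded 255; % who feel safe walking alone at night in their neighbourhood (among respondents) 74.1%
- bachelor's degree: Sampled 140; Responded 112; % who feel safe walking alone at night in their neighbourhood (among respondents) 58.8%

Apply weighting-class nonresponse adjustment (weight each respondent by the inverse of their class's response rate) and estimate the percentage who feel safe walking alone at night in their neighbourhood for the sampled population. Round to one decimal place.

Response rates by class: some college 255/340 = 75%, associate degree 255/300 = 85%, bachelor's degree 112/140 = 80%.
Weighting each respondent by the inverse class response rate inflates each class back to its sampled size, so the class weight is n_sampled:
  some college: 340 × 68.5 = 23,290
  associate degree: 300 × 74.1 = 22,230
  bachelor's degree: 140 × 58.8 = 8232
Adjusted estimate = 53,752 / 780 = 68.9128 → 68.9%.

68.9%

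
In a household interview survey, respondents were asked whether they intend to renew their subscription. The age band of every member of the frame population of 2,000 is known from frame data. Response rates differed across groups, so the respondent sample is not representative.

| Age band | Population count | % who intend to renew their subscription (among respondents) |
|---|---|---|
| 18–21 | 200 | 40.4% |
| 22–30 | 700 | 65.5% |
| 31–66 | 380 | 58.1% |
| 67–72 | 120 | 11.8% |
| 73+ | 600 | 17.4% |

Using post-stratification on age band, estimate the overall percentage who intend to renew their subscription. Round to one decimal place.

Weight each group's respondent value by its population share:
  18–21: (200/2,000) × 40.4 = 4.04
  22–30: (700/2,000) × 65.5 = 22.925
  31–66: (380/2,000) × 58.1 = 11.039
  67–72: (120/2,000) × 11.8 = 0.708
  73+: (600/2,000) × 17.4 = 5.22
Post-stratified estimate = 43.932 → 43.9%.

43.9%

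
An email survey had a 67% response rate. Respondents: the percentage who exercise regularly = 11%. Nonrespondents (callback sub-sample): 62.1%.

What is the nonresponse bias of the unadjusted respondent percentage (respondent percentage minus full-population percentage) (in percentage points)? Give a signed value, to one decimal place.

-16.9 percentage points

Nonresponse fraction = 1 − 0.67 = 0.33.
Bias = (nonresponse fraction) × (respondent percentage − nonrespondent percentage)
     = 0.33 × (11 − 62.1) = 0.33 × -51.1 = -16.863.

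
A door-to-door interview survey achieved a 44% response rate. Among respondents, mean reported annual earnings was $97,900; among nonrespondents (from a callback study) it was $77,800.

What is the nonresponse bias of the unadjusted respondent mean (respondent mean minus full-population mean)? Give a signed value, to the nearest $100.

+$11,300

Nonresponse fraction = 1 − 0.44 = 0.56.
Bias = (nonresponse fraction) × (respondent mean − nonrespondent mean)
     = 0.56 × (97,900 − 77,800) = 0.56 × 20,100 = 11,256.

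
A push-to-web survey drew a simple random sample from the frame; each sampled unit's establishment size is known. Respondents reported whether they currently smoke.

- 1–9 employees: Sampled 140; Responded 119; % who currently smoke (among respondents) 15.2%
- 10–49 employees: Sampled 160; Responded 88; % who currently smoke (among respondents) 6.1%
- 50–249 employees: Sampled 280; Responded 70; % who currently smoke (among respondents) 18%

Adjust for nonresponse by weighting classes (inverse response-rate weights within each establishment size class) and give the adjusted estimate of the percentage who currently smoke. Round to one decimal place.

Class response rates: 1–9 employees 119/140 = 85%, 10–49 employees 88/160 = 55%, 50–249 employees 70/280 = 25%.
Each respondent's weight = sampled/responded in their class; summing within a class gives n_sampled, so:
  1–9 employees: 140 × 15.2 = 2128
  10–49 employees: 160 × 6.1 = 976
  50–249 employees: 280 × 18 = 5040
Adjusted estimate = 8144 / 580 = 14.0414 → 14.0%.

14.0%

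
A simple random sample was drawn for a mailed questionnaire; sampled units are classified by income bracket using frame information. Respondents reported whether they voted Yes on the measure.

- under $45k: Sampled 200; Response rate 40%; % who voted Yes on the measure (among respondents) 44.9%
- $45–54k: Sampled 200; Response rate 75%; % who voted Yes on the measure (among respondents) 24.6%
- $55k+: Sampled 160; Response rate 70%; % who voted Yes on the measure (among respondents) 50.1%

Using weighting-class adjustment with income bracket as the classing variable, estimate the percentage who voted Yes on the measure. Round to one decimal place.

39.1%

Inverse-response-rate weighting restores each class to its sampled count, so class totals weight by n_sampled:
  under $45k: 200 × 44.9 = 8980
  $45–54k: 200 × 24.6 = 4920
  $55k+: 160 × 50.1 = 8016
Adjusted estimate = 21,916 / 560 = 39.1357 → 39.1%.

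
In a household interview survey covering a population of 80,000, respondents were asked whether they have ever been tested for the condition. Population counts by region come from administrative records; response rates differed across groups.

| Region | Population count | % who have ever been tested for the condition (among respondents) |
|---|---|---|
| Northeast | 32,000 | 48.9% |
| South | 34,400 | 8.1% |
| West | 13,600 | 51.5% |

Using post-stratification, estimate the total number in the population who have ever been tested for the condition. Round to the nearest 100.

25,400

Each cell contributes its population count × the respondent rate:
  Northeast: 32,000 × 48.9% = 15,648
  South: 34,400 × 8.1% = 2786.4
  West: 13,600 × 51.5% = 7004
Estimated total = 25438.4 → 25,400.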